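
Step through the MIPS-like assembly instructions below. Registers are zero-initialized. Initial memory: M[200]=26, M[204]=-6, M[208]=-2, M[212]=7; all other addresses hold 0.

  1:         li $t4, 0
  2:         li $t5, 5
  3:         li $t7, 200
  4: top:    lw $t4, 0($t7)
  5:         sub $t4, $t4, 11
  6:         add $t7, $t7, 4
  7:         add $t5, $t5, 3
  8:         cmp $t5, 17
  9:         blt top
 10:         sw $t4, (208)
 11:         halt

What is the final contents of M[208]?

after li $t4, 0: $t4=0
after li $t5, 5: $t5=5
after li $t7, 200: $t7=200
after lw $t4, 0($t7): $t4=M[200]=26
after sub $t4, $t4, 11: $t4=26-11=15
after add $t7, $t7, 4: $t7=200+4=204
after add $t5, $t5, 3: $t5=5+3=8
cmp $t5, 17  (cmp 8,17)
blt top: taken
after lw $t4, 0($t7): $t4=M[204]=-6
after sub $t4, $t4, 11: $t4=(-6)-11=-17
after add $t7, $t7, 4: $t7=204+4=208
after add $t5, $t5, 3: $t5=8+3=11
cmp $t5, 17  (cmp 11,17)
blt top: taken
after lw $t4, 0($t7): $t4=M[208]=-2
after sub $t4, $t4, 11: $t4=(-2)-11=-13
after add $t7, $t7, 4: $t7=208+4=212
after add $t5, $t5, 3: $t5=11+3=14
cmp $t5, 17  (cmp 14,17)
blt top: taken
after lw $t4, 0($t7): $t4=M[212]=7
after sub $t4, $t4, 11: $t4=7-11=-4
after add $t7, $t7, 4: $t7=212+4=216
after add $t5, $t5, 3: $t5=14+3=17
cmp $t5, 17  (cmp 17,17)
blt top: not taken
sw $t4, (208) → M[208]=-4
halt.

-4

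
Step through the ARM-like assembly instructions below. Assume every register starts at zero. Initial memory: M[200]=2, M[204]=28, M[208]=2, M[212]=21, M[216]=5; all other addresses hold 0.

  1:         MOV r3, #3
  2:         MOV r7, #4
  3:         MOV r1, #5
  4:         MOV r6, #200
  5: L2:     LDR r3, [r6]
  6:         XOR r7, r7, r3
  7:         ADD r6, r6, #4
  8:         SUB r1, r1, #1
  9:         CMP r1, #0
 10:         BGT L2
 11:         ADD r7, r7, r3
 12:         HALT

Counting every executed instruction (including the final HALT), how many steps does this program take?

36

r3=3
r7=4
r1=5
r6=200
r3=M[200]=2
r7=4^2=6
r6=200+4=204
r1=5-1=4
CMP r1, #0  (cmp 4,0)
BGT L2: taken
r3=M[204]=28
r7=6^28=26
r6=204+4=208
r1=4-1=3
CMP r1, #0  (cmp 3,0)
BGT L2: taken
r3=M[208]=2
r7=26^2=24
r6=208+4=212
r1=3-1=2
CMP r1, #0  (cmp 2,0)
BGT L2: taken
r3=M[212]=21
r7=24^21=13
r6=212+4=216
r1=2-1=1
CMP r1, #0  (cmp 1,0)
BGT L2: taken
r3=M[216]=5
r7=13^5=8
r6=216+4=220
r1=1-1=0
CMP r1, #0  (cmp 0,0)
BGT L2: not taken
r7=8+5=13
halt.
Total executed instructions: 36.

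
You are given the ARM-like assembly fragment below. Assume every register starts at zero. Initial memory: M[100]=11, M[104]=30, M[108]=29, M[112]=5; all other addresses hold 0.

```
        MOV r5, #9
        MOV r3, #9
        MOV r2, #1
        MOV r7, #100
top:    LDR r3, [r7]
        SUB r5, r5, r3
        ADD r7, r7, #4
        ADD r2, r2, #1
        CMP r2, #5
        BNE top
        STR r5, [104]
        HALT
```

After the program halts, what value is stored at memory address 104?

r5=9
r3=9
r2=1
r7=100
r3=M[100]=11
r5=9-11=-2
r7=100+4=104
r2=1+1=2
CMP r2, #5  (cmp 2,5)
BNE top: taken
r3=M[104]=30
r5=(-2)-30=-32
r7=104+4=108
r2=2+1=3
CMP r2, #5  (cmp 3,5)
BNE top: taken
r3=M[108]=29
r5=(-32)-29=-61
r7=108+4=112
r2=3+1=4
CMP r2, #5  (cmp 4,5)
BNE top: taken
r3=M[112]=5
r5=(-61)-5=-66
r7=112+4=116
r2=4+1=5
CMP r2, #5  (cmp 5,5)
BNE top: not taken
STR r5, [104] → M[104]=-66
halt.

-66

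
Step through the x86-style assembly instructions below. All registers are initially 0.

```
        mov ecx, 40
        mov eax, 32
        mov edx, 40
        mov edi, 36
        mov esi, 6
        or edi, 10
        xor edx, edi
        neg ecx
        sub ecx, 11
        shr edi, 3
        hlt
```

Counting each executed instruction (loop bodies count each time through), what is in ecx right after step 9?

-51

after mov ecx, 40: ecx=40
after mov eax, 32: eax=32
after mov edx, 40: edx=40
after mov edi, 36: edi=36
after mov esi, 6: esi=6
after or edi, 10: edi=36|10=46
after xor edx, edi: edx=40^46=6
after neg ecx: ecx=-(40)=-40
after sub ecx, 11: ecx=(-40)-11=-51
After step 9: ecx = -51.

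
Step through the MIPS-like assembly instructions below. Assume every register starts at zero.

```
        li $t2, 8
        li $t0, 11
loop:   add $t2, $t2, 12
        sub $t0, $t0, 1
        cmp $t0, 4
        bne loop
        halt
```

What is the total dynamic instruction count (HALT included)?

after li $t2, 8: $t2=8
after li $t0, 11: $t0=11
after add $t2, $t2, 12: $t2=8+12=20
after sub $t0, $t0, 1: $t0=11-1=10
cmp $t0, 4  (cmp 10,4)
bne loop: taken
after add $t2, $t2, 12: $t2=20+12=32
after sub $t0, $t0, 1: $t0=10-1=9
cmp $t0, 4  (cmp 9,4)
bne loop: taken
after add $t2, $t2, 12: $t2=32+12=44
after sub $t0, $t0, 1: $t0=9-1=8
cmp $t0, 4  (cmp 8,4)
bne loop: taken
after add $t2, $t2, 12: $t2=44+12=56
after sub $t0, $t0, 1: $t0=8-1=7
cmp $t0, 4  (cmp 7,4)
bne loop: taken
after add $t2, $t2, 12: $t2=56+12=68
after sub $t0, $t0, 1: $t0=7-1=6
cmp $t0, 4  (cmp 6,4)
bne loop: taken
after add $t2, $t2, 12: $t2=68+12=80
after sub $t0, $t0, 1: $t0=6-1=5
cmp $t0, 4  (cmp 5,4)
bne loop: taken
after add $t2, $t2, 12: $t2=80+12=92
after sub $t0, $t0, 1: $t0=5-1=4
cmp $t0, 4  (cmp 4,4)
bne loop: not taken
halt.
Total executed instructions: 31.

31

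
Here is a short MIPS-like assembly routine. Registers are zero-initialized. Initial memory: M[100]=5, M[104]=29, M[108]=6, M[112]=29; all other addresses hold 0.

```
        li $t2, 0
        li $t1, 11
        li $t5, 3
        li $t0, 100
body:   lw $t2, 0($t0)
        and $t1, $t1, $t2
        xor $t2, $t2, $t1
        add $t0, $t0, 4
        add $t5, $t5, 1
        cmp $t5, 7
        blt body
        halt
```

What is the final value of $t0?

li $t2, 0 → $t2=0
li $t1, 11 → $t1=11
li $t5, 3 → $t5=3
li $t0, 100 → $t0=100
lw $t2, 0($t0) → $t2=M[100]=5
and $t1, $t1, $t2 → $t1=11&5=1
xor $t2, $t2, $t1 → $t2=5^1=4
add $t0, $t0, 4 → $t0=100+4=104
add $t5, $t5, 1 → $t5=3+1=4
cmp $t5, 7  (cmp 4,7)
blt body: taken
lw $t2, 0($t0) → $t2=M[104]=29
and $t1, $t1, $t2 → $t1=1&29=1
xor $t2, $t2, $t1 → $t2=29^1=28
add $t0, $t0, 4 → $t0=104+4=108
add $t5, $t5, 1 → $t5=4+1=5
cmp $t5, 7  (cmp 5,7)
blt body: taken
lw $t2, 0($t0) → $t2=M[108]=6
and $t1, $t1, $t2 → $t1=1&6=0
xor $t2, $t2, $t1 → $t2=6^0=6
add $t0, $t0, 4 → $t0=108+4=112
add $t5, $t5, 1 → $t5=5+1=6
cmp $t5, 7  (cmp 6,7)
blt body: taken
lw $t2, 0($t0) → $t2=M[112]=29
and $t1, $t1, $t2 → $t1=0&29=0
xor $t2, $t2, $t1 → $t2=29^0=29
add $t0, $t0, 4 → $t0=112+4=116
add $t5, $t5, 1 → $t5=6+1=7
cmp $t5, 7  (cmp 7,7)
blt body: not taken
halt.

116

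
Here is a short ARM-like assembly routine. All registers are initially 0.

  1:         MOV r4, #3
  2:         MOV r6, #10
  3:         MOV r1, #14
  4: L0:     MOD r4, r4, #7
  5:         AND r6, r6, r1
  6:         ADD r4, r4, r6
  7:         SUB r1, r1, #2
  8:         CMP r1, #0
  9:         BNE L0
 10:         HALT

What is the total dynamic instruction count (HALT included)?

46

after MOV r4, #3: r4=3
after MOV r6, #10: r6=10
after MOV r1, #14: r1=14
after MOD r4, r4, #7: r4=3%7=3
after AND r6, r6, r1: r6=10&14=10
after ADD r4, r4, r6: r4=3+10=13
after SUB r1, r1, #2: r1=14-2=12
CMP r1, #0  (cmp 12,0)
BNE L0: taken
after MOD r4, r4, #7: r4=13%7=6
after AND r6, r6, r1: r6=10&12=8
after ADD r4, r4, r6: r4=6+8=14
after SUB r1, r1, #2: r1=12-2=10
CMP r1, #0  (cmp 10,0)
BNE L0: taken
after MOD r4, r4, #7: r4=14%7=0
after AND r6, r6, r1: r6=8&10=8
after ADD r4, r4, r6: r4=0+8=8
after SUB r1, r1, #2: r1=10-2=8
CMP r1, #0  (cmp 8,0)
BNE L0: taken
after MOD r4, r4, #7: r4=8%7=1
after AND r6, r6, r1: r6=8&8=8
after ADD r4, r4, r6: r4=1+8=9
after SUB r1, r1, #2: r1=8-2=6
CMP r1, #0  (cmp 6,0)
BNE L0: taken
after MOD r4, r4, #7: r4=9%7=2
after AND r6, r6, r1: r6=8&6=0
after ADD r4, r4, r6: r4=2+0=2
after SUB r1, r1, #2: r1=6-2=4
CMP r1, #0  (cmp 4,0)
BNE L0: taken
after MOD r4, r4, #7: r4=2%7=2
after AND r6, r6, r1: r6=0&4=0
after ADD r4, r4, r6: r4=2+0=2
after SUB r1, r1, #2: r1=4-2=2
CMP r1, #0  (cmp 2,0)
BNE L0: taken
after MOD r4, r4, #7: r4=2%7=2
after AND r6, r6, r1: r6=0&2=0
after ADD r4, r4, r6: r4=2+0=2
after SUB r1, r1, #2: r1=2-2=0
CMP r1, #0  (cmp 0,0)
BNE L0: not taken
halt.
Total executed instructions: 46.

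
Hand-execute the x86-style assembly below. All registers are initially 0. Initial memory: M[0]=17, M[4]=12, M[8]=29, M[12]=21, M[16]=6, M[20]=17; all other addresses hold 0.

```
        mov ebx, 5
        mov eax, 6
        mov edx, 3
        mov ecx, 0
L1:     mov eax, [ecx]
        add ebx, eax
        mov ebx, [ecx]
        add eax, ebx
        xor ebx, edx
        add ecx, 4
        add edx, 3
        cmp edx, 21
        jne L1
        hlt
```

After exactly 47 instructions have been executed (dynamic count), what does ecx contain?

20

ebx=5
eax=6
edx=3
ecx=0
eax=M[0]=17
ebx=5+17=22
ebx=M[0]=17
eax=17+17=34
ebx=17^3=18
ecx=0+4=4
edx=3+3=6
cmp edx, 21  (cmp 6,21)
jne L1: taken
eax=M[4]=12
ebx=18+12=30
ebx=M[4]=12
eax=12+12=24
ebx=12^6=10
ecx=4+4=8
edx=6+3=9
cmp edx, 21  (cmp 9,21)
jne L1: taken
eax=M[8]=29
ebx=10+29=39
ebx=M[8]=29
eax=29+29=58
ebx=29^9=20
ecx=8+4=12
edx=9+3=12
cmp edx, 21  (cmp 12,21)
jne L1: taken
eax=M[12]=21
ebx=20+21=41
ebx=M[12]=21
eax=21+21=42
ebx=21^12=25
ecx=12+4=16
edx=12+3=15
cmp edx, 21  (cmp 15,21)
jne L1: taken
eax=M[16]=6
ebx=25+6=31
ebx=M[16]=6
eax=6+6=12
ebx=6^15=9
ecx=16+4=20
edx=15+3=18
After step 47: ecx = 20.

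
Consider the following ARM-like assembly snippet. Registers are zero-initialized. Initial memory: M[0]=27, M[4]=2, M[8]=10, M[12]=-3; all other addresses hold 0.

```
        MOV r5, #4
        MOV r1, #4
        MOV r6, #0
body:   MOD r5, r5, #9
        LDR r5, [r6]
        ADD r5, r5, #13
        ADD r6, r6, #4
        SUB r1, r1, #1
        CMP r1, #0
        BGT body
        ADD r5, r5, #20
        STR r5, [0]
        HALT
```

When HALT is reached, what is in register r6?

MOV r5, #4 → r5=4
MOV r1, #4 → r1=4
MOV r6, #0 → r6=0
MOD r5, r5, #9 → r5=4%9=4
LDR r5, [r6] → r5=M[0]=27
ADD r5, r5, #13 → r5=27+13=40
ADD r6, r6, #4 → r6=0+4=4
SUB r1, r1, #1 → r1=4-1=3
CMP r1, #0  (cmp 3,0)
BGT body: taken
MOD r5, r5, #9 → r5=40%9=4
LDR r5, [r6] → r5=M[4]=2
ADD r5, r5, #13 → r5=2+13=15
ADD r6, r6, #4 → r6=4+4=8
SUB r1, r1, #1 → r1=3-1=2
CMP r1, #0  (cmp 2,0)
BGT body: taken
MOD r5, r5, #9 → r5=15%9=6
LDR r5, [r6] → r5=M[8]=10
ADD r5, r5, #13 → r5=10+13=23
ADD r6, r6, #4 → r6=8+4=12
SUB r1, r1, #1 → r1=2-1=1
CMP r1, #0  (cmp 1,0)
BGT body: taken
MOD r5, r5, #9 → r5=23%9=5
LDR r5, [r6] → r5=M[12]=-3
ADD r5, r5, #13 → r5=(-3)+13=10
ADD r6, r6, #4 → r6=12+4=16
SUB r1, r1, #1 → r1=1-1=0
CMP r1, #0  (cmp 0,0)
BGT body: not taken
ADD r5, r5, #20 → r5=10+20=30
STR r5, [0] → M[0]=30
halt.

16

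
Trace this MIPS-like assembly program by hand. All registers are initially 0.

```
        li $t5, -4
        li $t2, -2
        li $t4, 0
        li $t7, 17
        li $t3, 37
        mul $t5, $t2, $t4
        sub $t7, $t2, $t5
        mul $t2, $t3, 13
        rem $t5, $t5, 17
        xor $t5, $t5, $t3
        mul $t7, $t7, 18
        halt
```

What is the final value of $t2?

after li $t5, -4: $t5=-4
after li $t2, -2: $t2=-2
after li $t4, 0: $t4=0
after li $t7, 17: $t7=17
after li $t3, 37: $t3=37
after mul $t5, $t2, $t4: $t5=(-2)*0=0
after sub $t7, $t2, $t5: $t7=(-2)-0=-2
after mul $t2, $t3, 13: $t2=37*13=481
after rem $t5, $t5, 17: $t5=0%17=0
after xor $t5, $t5, $t3: $t5=0^37=37
after mul $t7, $t7, 18: $t7=(-2)*18=-36
halt.

481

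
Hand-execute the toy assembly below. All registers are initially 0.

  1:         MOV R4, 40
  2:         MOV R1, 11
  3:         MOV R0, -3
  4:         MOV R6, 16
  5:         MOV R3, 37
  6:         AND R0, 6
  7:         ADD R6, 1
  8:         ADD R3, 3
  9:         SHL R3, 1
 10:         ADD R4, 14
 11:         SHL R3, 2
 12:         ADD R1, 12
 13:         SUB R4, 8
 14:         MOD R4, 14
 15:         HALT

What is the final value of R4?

after MOV R4, 40: R4=40
after MOV R1, 11: R1=11
after MOV R0, -3: R0=-3
after MOV R6, 16: R6=16
after MOV R3, 37: R3=37
after AND R0, 6: R0=(-3)&6=4
after ADD R6, 1: R6=16+1=17
after ADD R3, 3: R3=37+3=40
after SHL R3, 1: R3=40<<1=80
after ADD R4, 14: R4=40+14=54
after SHL R3, 2: R3=80<<2=320
after ADD R1, 12: R1=11+12=23
after SUB R4, 8: R4=54-8=46
after MOD R4, 14: R4=46%14=4
halt.

4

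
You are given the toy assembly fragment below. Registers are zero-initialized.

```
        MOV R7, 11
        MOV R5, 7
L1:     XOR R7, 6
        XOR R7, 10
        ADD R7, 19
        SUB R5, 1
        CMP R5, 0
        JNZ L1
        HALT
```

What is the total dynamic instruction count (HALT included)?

45

after MOV R7, 11: R7=11
after MOV R5, 7: R5=7
after XOR R7, 6: R7=11^6=13
after XOR R7, 10: R7=13^10=7
after ADD R7, 19: R7=7+19=26
after SUB R5, 1: R5=7-1=6
CMP R5, 0  (cmp 6,0)
JNZ L1: taken
after XOR R7, 6: R7=26^6=28
after XOR R7, 10: R7=28^10=22
after ADD R7, 19: R7=22+19=41
after SUB R5, 1: R5=6-1=5
CMP R5, 0  (cmp 5,0)
JNZ L1: taken
after XOR R7, 6: R7=41^6=47
after XOR R7, 10: R7=47^10=37
after ADD R7, 19: R7=37+19=56
after SUB R5, 1: R5=5-1=4
CMP R5, 0  (cmp 4,0)
JNZ L1: taken
after XOR R7, 6: R7=56^6=62
after XOR R7, 10: R7=62^10=52
after ADD R7, 19: R7=52+19=71
after SUB R5, 1: R5=4-1=3
CMP R5, 0  (cmp 3,0)
JNZ L1: taken
after XOR R7, 6: R7=71^6=65
after XOR R7, 10: R7=65^10=75
after ADD R7, 19: R7=75+19=94
after SUB R5, 1: R5=3-1=2
CMP R5, 0  (cmp 2,0)
JNZ L1: taken
after XOR R7, 6: R7=94^6=88
after XOR R7, 10: R7=88^10=82
after ADD R7, 19: R7=82+19=101
after SUB R5, 1: R5=2-1=1
CMP R5, 0  (cmp 1,0)
JNZ L1: taken
after XOR R7, 6: R7=101^6=99
after XOR R7, 10: R7=99^10=105
after ADD R7, 19: R7=105+19=124
after SUB R5, 1: R5=1-1=0
CMP R5, 0  (cmp 0,0)
JNZ L1: not taken
halt.
Total executed instructions: 45.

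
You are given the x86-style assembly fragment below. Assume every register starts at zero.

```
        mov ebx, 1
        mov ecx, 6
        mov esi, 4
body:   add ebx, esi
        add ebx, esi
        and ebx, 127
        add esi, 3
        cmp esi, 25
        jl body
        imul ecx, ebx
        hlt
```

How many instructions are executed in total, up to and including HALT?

ebx=1
ecx=6
esi=4
ebx=1+4=5
ebx=5+4=9
ebx=9&127=9
esi=4+3=7
cmp esi, 25  (cmp 7,25)
jl body: taken
ebx=9+7=16
ebx=16+7=23
ebx=23&127=23
esi=7+3=10
cmp esi, 25  (cmp 10,25)
jl body: taken
ebx=23+10=33
ebx=33+10=43
ebx=43&127=43
esi=10+3=13
cmp esi, 25  (cmp 13,25)
jl body: taken
ebx=43+13=56
ebx=56+13=69
ebx=69&127=69
esi=13+3=16
cmp esi, 25  (cmp 16,25)
jl body: taken
ebx=69+16=85
ebx=85+16=101
ebx=101&127=101
esi=16+3=19
cmp esi, 25  (cmp 19,25)
jl body: taken
ebx=101+19=120
ebx=120+19=139
ebx=139&127=11
esi=19+3=22
cmp esi, 25  (cmp 22,25)
jl body: taken
ebx=11+22=33
ebx=33+22=55
ebx=55&127=55
esi=22+3=25
cmp esi, 25  (cmp 25,25)
jl body: not taken
ecx=6*55=330
halt.
Total executed instructions: 47.

47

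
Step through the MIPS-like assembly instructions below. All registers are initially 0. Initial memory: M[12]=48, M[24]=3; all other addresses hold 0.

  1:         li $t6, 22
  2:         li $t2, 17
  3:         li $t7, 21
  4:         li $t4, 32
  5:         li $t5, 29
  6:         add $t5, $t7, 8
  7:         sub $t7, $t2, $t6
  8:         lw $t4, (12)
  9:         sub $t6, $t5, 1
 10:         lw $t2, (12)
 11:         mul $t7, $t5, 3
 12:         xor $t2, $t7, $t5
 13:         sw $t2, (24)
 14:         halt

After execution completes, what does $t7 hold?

after li $t6, 22: $t6=22
after li $t2, 17: $t2=17
after li $t7, 21: $t7=21
after li $t4, 32: $t4=32
after li $t5, 29: $t5=29
after add $t5, $t7, 8: $t5=21+8=29
after sub $t7, $t2, $t6: $t7=17-22=-5
after lw $t4, (12): $t4=M[12]=48
after sub $t6, $t5, 1: $t6=29-1=28
after lw $t2, (12): $t2=M[12]=48
after mul $t7, $t5, 3: $t7=29*3=87
after xor $t2, $t7, $t5: $t2=87^29=74
sw $t2, (24) → M[24]=74
halt.

87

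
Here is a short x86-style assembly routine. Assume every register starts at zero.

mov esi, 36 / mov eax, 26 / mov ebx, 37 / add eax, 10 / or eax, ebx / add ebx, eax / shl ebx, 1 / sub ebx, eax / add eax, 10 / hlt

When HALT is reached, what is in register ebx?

111

esi=36
eax=26
ebx=37
eax=26+10=36
eax=36|37=37
ebx=37+37=74
ebx=74<<1=148
ebx=148-37=111
eax=37+10=47
halt.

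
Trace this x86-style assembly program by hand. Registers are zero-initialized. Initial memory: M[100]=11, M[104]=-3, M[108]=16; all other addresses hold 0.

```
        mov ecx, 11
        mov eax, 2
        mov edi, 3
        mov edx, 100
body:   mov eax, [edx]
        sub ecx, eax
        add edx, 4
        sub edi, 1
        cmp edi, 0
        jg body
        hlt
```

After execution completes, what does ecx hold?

after mov ecx, 11: ecx=11
after mov eax, 2: eax=2
after mov edi, 3: edi=3
after mov edx, 100: edx=100
after mov eax, [edx]: eax=M[100]=11
after sub ecx, eax: ecx=11-11=0
after add edx, 4: edx=100+4=104
after sub edi, 1: edi=3-1=2
cmp edi, 0  (cmp 2,0)
jg body: taken
after mov eax, [edx]: eax=M[104]=-3
after sub ecx, eax: ecx=0-(-3)=3
after add edx, 4: edx=104+4=108
after sub edi, 1: edi=2-1=1
cmp edi, 0  (cmp 1,0)
jg body: taken
after mov eax, [edx]: eax=M[108]=16
after sub ecx, eax: ecx=3-16=-13
after add edx, 4: edx=108+4=112
after sub edi, 1: edi=1-1=0
cmp edi, 0  (cmp 0,0)
jg body: not taken
halt.

-13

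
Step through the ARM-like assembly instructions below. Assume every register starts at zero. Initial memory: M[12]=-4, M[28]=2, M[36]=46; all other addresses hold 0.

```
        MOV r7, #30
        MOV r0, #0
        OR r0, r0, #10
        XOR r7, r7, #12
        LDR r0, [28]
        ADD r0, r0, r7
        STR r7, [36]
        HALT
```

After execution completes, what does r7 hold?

18

r7=30
r0=0
r0=0|10=10
r7=30^12=18
r0=M[28]=2
r0=2+18=20
STR r7, [36] → M[36]=18
halt.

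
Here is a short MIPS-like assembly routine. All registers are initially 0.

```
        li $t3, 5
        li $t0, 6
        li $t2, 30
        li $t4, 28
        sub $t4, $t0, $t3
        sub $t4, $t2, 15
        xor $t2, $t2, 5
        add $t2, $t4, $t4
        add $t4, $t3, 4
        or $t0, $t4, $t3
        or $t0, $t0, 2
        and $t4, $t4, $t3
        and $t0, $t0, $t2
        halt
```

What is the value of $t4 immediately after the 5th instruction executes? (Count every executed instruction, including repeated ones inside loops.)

1

after li $t3, 5: $t3=5
after li $t0, 6: $t0=6
after li $t2, 30: $t2=30
after li $t4, 28: $t4=28
after sub $t4, $t0, $t3: $t4=6-5=1
After step 5: $t4 = 1.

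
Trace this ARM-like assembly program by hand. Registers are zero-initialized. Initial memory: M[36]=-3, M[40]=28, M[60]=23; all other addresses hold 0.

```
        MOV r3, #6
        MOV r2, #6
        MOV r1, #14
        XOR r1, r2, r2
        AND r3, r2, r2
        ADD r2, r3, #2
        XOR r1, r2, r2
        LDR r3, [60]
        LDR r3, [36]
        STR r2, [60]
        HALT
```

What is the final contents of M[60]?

8

MOV r3, #6 → r3=6
MOV r2, #6 → r2=6
MOV r1, #14 → r1=14
XOR r1, r2, r2 → r1=6^6=0
AND r3, r2, r2 → r3=6&6=6
ADD r2, r3, #2 → r2=6+2=8
XOR r1, r2, r2 → r1=8^8=0
LDR r3, [60] → r3=M[60]=23
LDR r3, [36] → r3=M[36]=-3
STR r2, [60] → M[60]=8
halt.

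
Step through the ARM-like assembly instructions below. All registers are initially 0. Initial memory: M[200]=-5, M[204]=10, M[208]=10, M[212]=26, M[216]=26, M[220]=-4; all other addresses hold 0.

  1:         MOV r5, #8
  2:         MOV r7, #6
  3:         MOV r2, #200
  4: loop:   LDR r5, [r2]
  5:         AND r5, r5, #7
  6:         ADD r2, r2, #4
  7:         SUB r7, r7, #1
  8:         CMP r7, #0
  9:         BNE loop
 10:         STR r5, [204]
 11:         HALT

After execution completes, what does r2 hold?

r5=8
r7=6
r2=200
r5=M[200]=-5
r5=(-5)&7=3
r2=200+4=204
r7=6-1=5
CMP r7, #0  (cmp 5,0)
BNE loop: taken
r5=M[204]=10
r5=10&7=2
r2=204+4=208
r7=5-1=4
CMP r7, #0  (cmp 4,0)
BNE loop: taken
r5=M[208]=10
r5=10&7=2
r2=208+4=212
r7=4-1=3
CMP r7, #0  (cmp 3,0)
BNE loop: taken
r5=M[212]=26
r5=26&7=2
r2=212+4=216
r7=3-1=2
CMP r7, #0  (cmp 2,0)
BNE loop: taken
r5=M[216]=26
r5=26&7=2
r2=216+4=220
r7=2-1=1
CMP r7, #0  (cmp 1,0)
BNE loop: taken
r5=M[220]=-4
r5=(-4)&7=4
r2=220+4=224
r7=1-1=0
CMP r7, #0  (cmp 0,0)
BNE loop: not taken
STR r5, [204] → M[204]=4
halt.

224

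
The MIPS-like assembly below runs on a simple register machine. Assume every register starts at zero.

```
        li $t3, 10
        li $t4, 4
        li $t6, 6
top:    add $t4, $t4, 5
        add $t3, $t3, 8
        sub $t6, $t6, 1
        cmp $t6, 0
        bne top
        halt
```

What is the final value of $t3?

after li $t3, 10: $t3=10
after li $t4, 4: $t4=4
after li $t6, 6: $t6=6
after add $t4, $t4, 5: $t4=4+5=9
after add $t3, $t3, 8: $t3=10+8=18
after sub $t6, $t6, 1: $t6=6-1=5
cmp $t6, 0  (cmp 5,0)
bne top: taken
after add $t4, $t4, 5: $t4=9+5=14
after add $t3, $t3, 8: $t3=18+8=26
after sub $t6, $t6, 1: $t6=5-1=4
cmp $t6, 0  (cmp 4,0)
bne top: taken
after add $t4, $t4, 5: $t4=14+5=19
after add $t3, $t3, 8: $t3=26+8=34
after sub $t6, $t6, 1: $t6=4-1=3
cmp $t6, 0  (cmp 3,0)
bne top: taken
after add $t4, $t4, 5: $t4=19+5=24
after add $t3, $t3, 8: $t3=34+8=42
after sub $t6, $t6, 1: $t6=3-1=2
cmp $t6, 0  (cmp 2,0)
bne top: taken
after add $t4, $t4, 5: $t4=24+5=29
after add $t3, $t3, 8: $t3=42+8=50
after sub $t6, $t6, 1: $t6=2-1=1
cmp $t6, 0  (cmp 1,0)
bne top: taken
after add $t4, $t4, 5: $t4=29+5=34
after add $t3, $t3, 8: $t3=50+8=58
after sub $t6, $t6, 1: $t6=1-1=0
cmp $t6, 0  (cmp 0,0)
bne top: not taken
halt.

58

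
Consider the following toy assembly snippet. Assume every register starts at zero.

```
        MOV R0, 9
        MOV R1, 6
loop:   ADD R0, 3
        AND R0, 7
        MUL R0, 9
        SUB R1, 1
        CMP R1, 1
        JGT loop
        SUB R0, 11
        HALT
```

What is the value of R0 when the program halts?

after MOV R0, 9: R0=9
after MOV R1, 6: R1=6
after ADD R0, 3: R0=9+3=12
after AND R0, 7: R0=12&7=4
after MUL R0, 9: R0=4*9=36
after SUB R1, 1: R1=6-1=5
CMP R1, 1  (cmp 5,1)
JGT loop: taken
after ADD R0, 3: R0=36+3=39
after AND R0, 7: R0=39&7=7
after MUL R0, 9: R0=7*9=63
after SUB R1, 1: R1=5-1=4
CMP R1, 1  (cmp 4,1)
JGT loop: taken
after ADD R0, 3: R0=63+3=66
after AND R0, 7: R0=66&7=2
after MUL R0, 9: R0=2*9=18
after SUB R1, 1: R1=4-1=3
CMP R1, 1  (cmp 3,1)
JGT loop: taken
after ADD R0, 3: R0=18+3=21
after AND R0, 7: R0=21&7=5
after MUL R0, 9: R0=5*9=45
after SUB R1, 1: R1=3-1=2
CMP R1, 1  (cmp 2,1)
JGT loop: taken
after ADD R0, 3: R0=45+3=48
after AND R0, 7: R0=48&7=0
after MUL R0, 9: R0=0*9=0
after SUB R1, 1: R1=2-1=1
CMP R1, 1  (cmp 1,1)
JGT loop: not taken
after SUB R0, 11: R0=0-11=-11
halt.

-11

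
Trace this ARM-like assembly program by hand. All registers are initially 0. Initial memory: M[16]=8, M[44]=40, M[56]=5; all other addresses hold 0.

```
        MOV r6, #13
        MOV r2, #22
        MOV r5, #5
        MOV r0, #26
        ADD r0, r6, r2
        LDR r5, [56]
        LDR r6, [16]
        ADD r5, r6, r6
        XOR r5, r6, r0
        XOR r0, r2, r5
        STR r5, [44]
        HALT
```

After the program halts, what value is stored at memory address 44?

43

after MOV r6, #13: r6=13
after MOV r2, #22: r2=22
after MOV r5, #5: r5=5
after MOV r0, #26: r0=26
after ADD r0, r6, r2: r0=13+22=35
after LDR r5, [56]: r5=M[56]=5
after LDR r6, [16]: r6=M[16]=8
after ADD r5, r6, r6: r5=8+8=16
after XOR r5, r6, r0: r5=8^35=43
after XOR r0, r2, r5: r0=22^43=61
STR r5, [44] → M[44]=43
halt.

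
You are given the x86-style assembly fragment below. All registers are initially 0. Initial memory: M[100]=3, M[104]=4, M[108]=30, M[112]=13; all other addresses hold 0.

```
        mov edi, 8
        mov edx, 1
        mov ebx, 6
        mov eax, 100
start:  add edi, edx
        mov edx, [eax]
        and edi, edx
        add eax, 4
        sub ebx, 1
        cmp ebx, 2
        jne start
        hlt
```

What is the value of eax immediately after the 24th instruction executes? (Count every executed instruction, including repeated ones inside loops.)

112

edi=8
edx=1
ebx=6
eax=100
edi=8+1=9
edx=M[100]=3
edi=9&3=1
eax=100+4=104
ebx=6-1=5
cmp ebx, 2  (cmp 5,2)
jne start: taken
edi=1+3=4
edx=M[104]=4
edi=4&4=4
eax=104+4=108
ebx=5-1=4
cmp ebx, 2  (cmp 4,2)
jne start: taken
edi=4+4=8
edx=M[108]=30
edi=8&30=8
eax=108+4=112
ebx=4-1=3
cmp ebx, 2  (cmp 3,2)
After step 24: eax = 112.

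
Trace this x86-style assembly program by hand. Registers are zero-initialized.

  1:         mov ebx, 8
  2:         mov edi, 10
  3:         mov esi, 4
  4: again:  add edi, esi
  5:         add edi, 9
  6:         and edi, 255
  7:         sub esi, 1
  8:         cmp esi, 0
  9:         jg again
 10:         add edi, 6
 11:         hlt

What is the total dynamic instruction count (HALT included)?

mov ebx, 8 → ebx=8
mov edi, 10 → edi=10
mov esi, 4 → esi=4
add edi, esi → edi=10+4=14
add edi, 9 → edi=14+9=23
and edi, 255 → edi=23&255=23
sub esi, 1 → esi=4-1=3
cmp esi, 0  (cmp 3,0)
jg again: taken
add edi, esi → edi=23+3=26
add edi, 9 → edi=26+9=35
and edi, 255 → edi=35&255=35
sub esi, 1 → esi=3-1=2
cmp esi, 0  (cmp 2,0)
jg again: taken
add edi, esi → edi=35+2=37
add edi, 9 → edi=37+9=46
and edi, 255 → edi=46&255=46
sub esi, 1 → esi=2-1=1
cmp esi, 0  (cmp 1,0)
jg again: taken
add edi, esi → edi=46+1=47
add edi, 9 → edi=47+9=56
and edi, 255 → edi=56&255=56
sub esi, 1 → esi=1-1=0
cmp esi, 0  (cmp 0,0)
jg again: not taken
add edi, 6 → edi=56+6=62
halt.
Total executed instructions: 29.

29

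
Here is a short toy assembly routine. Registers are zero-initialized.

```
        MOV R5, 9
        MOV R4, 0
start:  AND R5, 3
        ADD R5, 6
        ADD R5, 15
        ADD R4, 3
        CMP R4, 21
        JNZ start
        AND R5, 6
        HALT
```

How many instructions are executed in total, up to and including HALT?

MOV R5, 9 → R5=9
MOV R4, 0 → R4=0
AND R5, 3 → R5=9&3=1
ADD R5, 6 → R5=1+6=7
ADD R5, 15 → R5=7+15=22
ADD R4, 3 → R4=0+3=3
CMP R4, 21  (cmp 3,21)
JNZ start: taken
AND R5, 3 → R5=22&3=2
ADD R5, 6 → R5=2+6=8
ADD R5, 15 → R5=8+15=23
ADD R4, 3 → R4=3+3=6
CMP R4, 21  (cmp 6,21)
JNZ start: taken
AND R5, 3 → R5=23&3=3
ADD R5, 6 → R5=3+6=9
ADD R5, 15 → R5=9+15=24
ADD R4, 3 → R4=6+3=9
CMP R4, 21  (cmp 9,21)
JNZ start: taken
AND R5, 3 → R5=24&3=0
ADD R5, 6 → R5=0+6=6
ADD R5, 15 → R5=6+15=21
ADD R4, 3 → R4=9+3=12
CMP R4, 21  (cmp 12,21)
JNZ start: taken
AND R5, 3 → R5=21&3=1
ADD R5, 6 → R5=1+6=7
ADD R5, 15 → R5=7+15=22
ADD R4, 3 → R4=12+3=15
CMP R4, 21  (cmp 15,21)
JNZ start: taken
AND R5, 3 → R5=22&3=2
ADD R5, 6 → R5=2+6=8
ADD R5, 15 → R5=8+15=23
ADD R4, 3 → R4=15+3=18
CMP R4, 21  (cmp 18,21)
JNZ start: taken
AND R5, 3 → R5=23&3=3
ADD R5, 6 → R5=3+6=9
ADD R5, 15 → R5=9+15=24
ADD R4, 3 → R4=18+3=21
CMP R4, 21  (cmp 21,21)
JNZ start: not taken
AND R5, 6 → R5=24&6=0
halt.
Total executed instructions: 46.

46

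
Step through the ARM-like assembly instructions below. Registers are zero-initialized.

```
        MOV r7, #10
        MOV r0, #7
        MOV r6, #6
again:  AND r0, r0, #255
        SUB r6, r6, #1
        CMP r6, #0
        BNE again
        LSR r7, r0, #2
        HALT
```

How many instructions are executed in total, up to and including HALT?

MOV r7, #10 → r7=10
MOV r0, #7 → r0=7
MOV r6, #6 → r6=6
AND r0, r0, #255 → r0=7&255=7
SUB r6, r6, #1 → r6=6-1=5
CMP r6, #0  (cmp 5,0)
BNE again: taken
AND r0, r0, #255 → r0=7&255=7
SUB r6, r6, #1 → r6=5-1=4
CMP r6, #0  (cmp 4,0)
BNE again: taken
AND r0, r0, #255 → r0=7&255=7
SUB r6, r6, #1 → r6=4-1=3
CMP r6, #0  (cmp 3,0)
BNE again: taken
AND r0, r0, #255 → r0=7&255=7
SUB r6, r6, #1 → r6=3-1=2
CMP r6, #0  (cmp 2,0)
BNE again: taken
AND r0, r0, #255 → r0=7&255=7
SUB r6, r6, #1 → r6=2-1=1
CMP r6, #0  (cmp 1,0)
BNE again: taken
AND r0, r0, #255 → r0=7&255=7
SUB r6, r6, #1 → r6=1-1=0
CMP r6, #0  (cmp 0,0)
BNE again: not taken
LSR r7, r0, #2 → r7=7>>2=1
halt.
Total executed instructions: 29.

29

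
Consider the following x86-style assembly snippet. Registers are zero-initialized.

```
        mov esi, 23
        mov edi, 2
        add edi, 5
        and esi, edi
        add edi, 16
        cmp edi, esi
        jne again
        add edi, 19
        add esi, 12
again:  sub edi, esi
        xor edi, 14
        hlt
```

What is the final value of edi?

30

esi=23
edi=2
edi=2+5=7
esi=23&7=7
edi=7+16=23
cmp edi, esi  (cmp 23,7)
jne again: taken
edi=23-7=16
edi=16^14=30
halt.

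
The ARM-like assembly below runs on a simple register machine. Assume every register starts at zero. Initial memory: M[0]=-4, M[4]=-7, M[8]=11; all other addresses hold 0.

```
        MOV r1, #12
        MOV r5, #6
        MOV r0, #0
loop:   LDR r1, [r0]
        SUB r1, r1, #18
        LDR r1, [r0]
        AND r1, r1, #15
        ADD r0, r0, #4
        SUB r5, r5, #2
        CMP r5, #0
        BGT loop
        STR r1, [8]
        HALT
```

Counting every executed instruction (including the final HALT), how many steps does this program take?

29

r1=12
r5=6
r0=0
r1=M[0]=-4
r1=(-4)-18=-22
r1=M[0]=-4
r1=(-4)&15=12
r0=0+4=4
r5=6-2=4
CMP r5, #0  (cmp 4,0)
BGT loop: taken
r1=M[4]=-7
r1=(-7)-18=-25
r1=M[4]=-7
r1=(-7)&15=9
r0=4+4=8
r5=4-2=2
CMP r5, #0  (cmp 2,0)
BGT loop: taken
r1=M[8]=11
r1=11-18=-7
r1=M[8]=11
r1=11&15=11
r0=8+4=12
r5=2-2=0
CMP r5, #0  (cmp 0,0)
BGT loop: not taken
STR r1, [8] → M[8]=11
halt.
Total executed instructions: 29.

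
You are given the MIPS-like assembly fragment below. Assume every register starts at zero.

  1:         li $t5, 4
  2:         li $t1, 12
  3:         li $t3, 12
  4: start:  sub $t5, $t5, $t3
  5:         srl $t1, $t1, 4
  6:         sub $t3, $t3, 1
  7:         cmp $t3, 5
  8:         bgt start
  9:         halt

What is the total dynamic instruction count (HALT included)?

li $t5, 4 → $t5=4
li $t1, 12 → $t1=12
li $t3, 12 → $t3=12
sub $t5, $t5, $t3 → $t5=4-12=-8
srl $t1, $t1, 4 → $t1=12>>4=0
sub $t3, $t3, 1 → $t3=12-1=11
cmp $t3, 5  (cmp 11,5)
bgt start: taken
sub $t5, $t5, $t3 → $t5=(-8)-11=-19
srl $t1, $t1, 4 → $t1=0>>4=0
sub $t3, $t3, 1 → $t3=11-1=10
cmp $t3, 5  (cmp 10,5)
bgt start: taken
sub $t5, $t5, $t3 → $t5=(-19)-10=-29
srl $t1, $t1, 4 → $t1=0>>4=0
sub $t3, $t3, 1 → $t3=10-1=9
cmp $t3, 5  (cmp 9,5)
bgt start: taken
sub $t5, $t5, $t3 → $t5=(-29)-9=-38
srl $t1, $t1, 4 → $t1=0>>4=0
sub $t3, $t3, 1 → $t3=9-1=8
cmp $t3, 5  (cmp 8,5)
bgt start: taken
sub $t5, $t5, $t3 → $t5=(-38)-8=-46
srl $t1, $t1, 4 → $t1=0>>4=0
sub $t3, $t3, 1 → $t3=8-1=7
cmp $t3, 5  (cmp 7,5)
bgt start: taken
sub $t5, $t5, $t3 → $t5=(-46)-7=-53
srl $t1, $t1, 4 → $t1=0>>4=0
sub $t3, $t3, 1 → $t3=7-1=6
cmp $t3, 5  (cmp 6,5)
bgt start: taken
sub $t5, $t5, $t3 → $t5=(-53)-6=-59
srl $t1, $t1, 4 → $t1=0>>4=0
sub $t3, $t3, 1 → $t3=6-1=5
cmp $t3, 5  (cmp 5,5)
bgt start: not taken
halt.
Total executed instructions: 39.

39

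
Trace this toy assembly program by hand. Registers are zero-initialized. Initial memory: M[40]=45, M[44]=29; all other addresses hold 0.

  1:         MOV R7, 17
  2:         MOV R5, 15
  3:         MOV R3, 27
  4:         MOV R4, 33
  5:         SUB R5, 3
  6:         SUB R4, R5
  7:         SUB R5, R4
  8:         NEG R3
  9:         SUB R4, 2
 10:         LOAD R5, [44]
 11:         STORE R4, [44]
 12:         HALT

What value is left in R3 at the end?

-27

after MOV R7, 17: R7=17
after MOV R5, 15: R5=15
after MOV R3, 27: R3=27
after MOV R4, 33: R4=33
after SUB R5, 3: R5=15-3=12
after SUB R4, R5: R4=33-12=21
after SUB R5, R4: R5=12-21=-9
after NEG R3: R3=-(27)=-27
after SUB R4, 2: R4=21-2=19
after LOAD R5, [44]: R5=M[44]=29
STORE R4, [44] → M[44]=19
halt.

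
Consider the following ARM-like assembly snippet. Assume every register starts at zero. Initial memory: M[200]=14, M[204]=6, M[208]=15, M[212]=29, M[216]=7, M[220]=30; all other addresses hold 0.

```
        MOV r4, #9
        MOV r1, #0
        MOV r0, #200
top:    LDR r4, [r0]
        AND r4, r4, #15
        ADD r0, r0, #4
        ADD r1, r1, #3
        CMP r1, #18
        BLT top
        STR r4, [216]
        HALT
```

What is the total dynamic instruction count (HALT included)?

41

after MOV r4, #9: r4=9
after MOV r1, #0: r1=0
after MOV r0, #200: r0=200
after LDR r4, [r0]: r4=M[200]=14
after AND r4, r4, #15: r4=14&15=14
after ADD r0, r0, #4: r0=200+4=204
after ADD r1, r1, #3: r1=0+3=3
CMP r1, #18  (cmp 3,18)
BLT top: taken
after LDR r4, [r0]: r4=M[204]=6
after AND r4, r4, #15: r4=6&15=6
after ADD r0, r0, #4: r0=204+4=208
after ADD r1, r1, #3: r1=3+3=6
CMP r1, #18  (cmp 6,18)
BLT top: taken
after LDR r4, [r0]: r4=M[208]=15
after AND r4, r4, #15: r4=15&15=15
after ADD r0, r0, #4: r0=208+4=212
after ADD r1, r1, #3: r1=6+3=9
CMP r1, #18  (cmp 9,18)
BLT top: taken
after LDR r4, [r0]: r4=M[212]=29
after AND r4, r4, #15: r4=29&15=13
after ADD r0, r0, #4: r0=212+4=216
after ADD r1, r1, #3: r1=9+3=12
CMP r1, #18  (cmp 12,18)
BLT top: taken
after LDR r4, [r0]: r4=M[216]=7
after AND r4, r4, #15: r4=7&15=7
after ADD r0, r0, #4: r0=216+4=220
after ADD r1, r1, #3: r1=12+3=15
CMP r1, #18  (cmp 15,18)
BLT top: taken
after LDR r4, [r0]: r4=M[220]=30
after AND r4, r4, #15: r4=30&15=14
after ADD r0, r0, #4: r0=220+4=224
after ADD r1, r1, #3: r1=15+3=18
CMP r1, #18  (cmp 18,18)
BLT top: not taken
STR r4, [216] → M[216]=14
halt.
Total executed instructions: 41.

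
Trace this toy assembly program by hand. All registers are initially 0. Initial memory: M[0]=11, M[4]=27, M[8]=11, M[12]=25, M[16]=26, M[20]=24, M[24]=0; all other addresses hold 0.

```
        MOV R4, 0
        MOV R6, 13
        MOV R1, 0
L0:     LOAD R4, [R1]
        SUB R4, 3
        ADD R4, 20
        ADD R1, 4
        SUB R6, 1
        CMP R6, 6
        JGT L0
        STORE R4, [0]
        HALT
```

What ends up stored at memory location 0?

after MOV R4, 0: R4=0
after MOV R6, 13: R6=13
after MOV R1, 0: R1=0
after LOAD R4, [R1]: R4=M[0]=11
after SUB R4, 3: R4=11-3=8
after ADD R4, 20: R4=8+20=28
after ADD R1, 4: R1=0+4=4
after SUB R6, 1: R6=13-1=12
CMP R6, 6  (cmp 12,6)
JGT L0: taken
after LOAD R4, [R1]: R4=M[4]=27
after SUB R4, 3: R4=27-3=24
after ADD R4, 20: R4=24+20=44
after ADD R1, 4: R1=4+4=8
after SUB R6, 1: R6=12-1=11
CMP R6, 6  (cmp 11,6)
JGT L0: taken
after LOAD R4, [R1]: R4=M[8]=11
after SUB R4, 3: R4=11-3=8
after ADD R4, 20: R4=8+20=28
after ADD R1, 4: R1=8+4=12
after SUB R6, 1: R6=11-1=10
CMP R6, 6  (cmp 10,6)
JGT L0: taken
after LOAD R4, [R1]: R4=M[12]=25
after SUB R4, 3: R4=25-3=22
after ADD R4, 20: R4=22+20=42
after ADD R1, 4: R1=12+4=16
after SUB R6, 1: R6=10-1=9
CMP R6, 6  (cmp 9,6)
JGT L0: taken
after LOAD R4, [R1]: R4=M[16]=26
after SUB R4, 3: R4=26-3=23
after ADD R4, 20: R4=23+20=43
after ADD R1, 4: R1=16+4=20
after SUB R6, 1: R6=9-1=8
CMP R6, 6  (cmp 8,6)
JGT L0: taken
after LOAD R4, [R1]: R4=M[20]=24
after SUB R4, 3: R4=24-3=21
after ADD R4, 20: R4=21+20=41
after ADD R1, 4: R1=20+4=24
after SUB R6, 1: R6=8-1=7
CMP R6, 6  (cmp 7,6)
JGT L0: taken
after LOAD R4, [R1]: R4=M[24]=0
after SUB R4, 3: R4=0-3=-3
after ADD R4, 20: R4=(-3)+20=17
after ADD R1, 4: R1=24+4=28
after SUB R6, 1: R6=7-1=6
CMP R6, 6  (cmp 6,6)
JGT L0: not taken
STORE R4, [0] → M[0]=17
halt.

17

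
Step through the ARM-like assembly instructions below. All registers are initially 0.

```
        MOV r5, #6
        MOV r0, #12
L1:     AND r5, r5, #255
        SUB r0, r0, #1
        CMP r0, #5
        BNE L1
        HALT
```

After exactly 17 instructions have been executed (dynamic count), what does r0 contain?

8

after MOV r5, #6: r5=6
after MOV r0, #12: r0=12
after AND r5, r5, #255: r5=6&255=6
after SUB r0, r0, #1: r0=12-1=11
CMP r0, #5  (cmp 11,5)
BNE L1: taken
after AND r5, r5, #255: r5=6&255=6
after SUB r0, r0, #1: r0=11-1=10
CMP r0, #5  (cmp 10,5)
BNE L1: taken
after AND r5, r5, #255: r5=6&255=6
after SUB r0, r0, #1: r0=10-1=9
CMP r0, #5  (cmp 9,5)
BNE L1: taken
after AND r5, r5, #255: r5=6&255=6
after SUB r0, r0, #1: r0=9-1=8
CMP r0, #5  (cmp 8,5)
After step 17: r0 = 8.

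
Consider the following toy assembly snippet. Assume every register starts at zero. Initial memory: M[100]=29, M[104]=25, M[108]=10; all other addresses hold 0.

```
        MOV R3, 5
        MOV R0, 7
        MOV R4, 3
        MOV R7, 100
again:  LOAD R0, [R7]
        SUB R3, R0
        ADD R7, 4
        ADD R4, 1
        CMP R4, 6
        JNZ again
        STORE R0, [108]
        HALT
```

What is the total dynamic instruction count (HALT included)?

24

R3=5
R0=7
R4=3
R7=100
R0=M[100]=29
R3=5-29=-24
R7=100+4=104
R4=3+1=4
CMP R4, 6  (cmp 4,6)
JNZ again: taken
R0=M[104]=25
R3=(-24)-25=-49
R7=104+4=108
R4=4+1=5
CMP R4, 6  (cmp 5,6)
JNZ again: taken
R0=M[108]=10
R3=(-49)-10=-59
R7=108+4=112
R4=5+1=6
CMP R4, 6  (cmp 6,6)
JNZ again: not taken
STORE R0, [108] → M[108]=10
halt.
Total executed instructions: 24.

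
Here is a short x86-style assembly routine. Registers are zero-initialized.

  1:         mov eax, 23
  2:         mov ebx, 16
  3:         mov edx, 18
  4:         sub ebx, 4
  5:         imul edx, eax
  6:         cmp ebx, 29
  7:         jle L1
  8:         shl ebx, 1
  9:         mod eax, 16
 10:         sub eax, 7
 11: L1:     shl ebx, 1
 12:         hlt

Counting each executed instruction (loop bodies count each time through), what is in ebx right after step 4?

mov eax, 23 → eax=23
mov ebx, 16 → ebx=16
mov edx, 18 → edx=18
sub ebx, 4 → ebx=16-4=12
After step 4: ebx = 12.

12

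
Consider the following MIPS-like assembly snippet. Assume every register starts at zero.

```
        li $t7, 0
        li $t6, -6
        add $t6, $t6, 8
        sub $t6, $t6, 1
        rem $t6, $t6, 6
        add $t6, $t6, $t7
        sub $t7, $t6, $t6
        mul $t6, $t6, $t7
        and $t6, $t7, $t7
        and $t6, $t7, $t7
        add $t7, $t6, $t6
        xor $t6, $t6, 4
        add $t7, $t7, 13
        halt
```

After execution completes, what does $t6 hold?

4

li $t7, 0 → $t7=0
li $t6, -6 → $t6=-6
add $t6, $t6, 8 → $t6=(-6)+8=2
sub $t6, $t6, 1 → $t6=2-1=1
rem $t6, $t6, 6 → $t6=1%6=1
add $t6, $t6, $t7 → $t6=1+0=1
sub $t7, $t6, $t6 → $t7=1-1=0
mul $t6, $t6, $t7 → $t6=1*0=0
and $t6, $t7, $t7 → $t6=0&0=0
and $t6, $t7, $t7 → $t6=0&0=0
add $t7, $t6, $t6 → $t7=0+0=0
xor $t6, $t6, 4 → $t6=0^4=4
add $t7, $t7, 13 → $t7=0+13=13
halt.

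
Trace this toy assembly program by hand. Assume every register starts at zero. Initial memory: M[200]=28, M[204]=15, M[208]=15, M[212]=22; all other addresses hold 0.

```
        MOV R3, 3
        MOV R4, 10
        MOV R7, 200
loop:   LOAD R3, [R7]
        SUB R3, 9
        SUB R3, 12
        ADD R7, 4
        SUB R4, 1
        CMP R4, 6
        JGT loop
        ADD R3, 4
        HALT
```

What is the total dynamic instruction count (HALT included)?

R3=3
R4=10
R7=200
R3=M[200]=28
R3=28-9=19
R3=19-12=7
R7=200+4=204
R4=10-1=9
CMP R4, 6  (cmp 9,6)
JGT loop: taken
R3=M[204]=15
R3=15-9=6
R3=6-12=-6
R7=204+4=208
R4=9-1=8
CMP R4, 6  (cmp 8,6)
JGT loop: taken
R3=M[208]=15
R3=15-9=6
R3=6-12=-6
R7=208+4=212
R4=8-1=7
CMP R4, 6  (cmp 7,6)
JGT loop: taken
R3=M[212]=22
R3=22-9=13
R3=13-12=1
R7=212+4=216
R4=7-1=6
CMP R4, 6  (cmp 6,6)
JGT loop: not taken
R3=1+4=5
halt.
Total executed instructions: 33.

33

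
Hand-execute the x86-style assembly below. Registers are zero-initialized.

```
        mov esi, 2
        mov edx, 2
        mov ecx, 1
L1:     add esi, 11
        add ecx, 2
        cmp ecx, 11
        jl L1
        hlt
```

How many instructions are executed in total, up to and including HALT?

24

after mov esi, 2: esi=2
after mov edx, 2: edx=2
after mov ecx, 1: ecx=1
after add esi, 11: esi=2+11=13
after add ecx, 2: ecx=1+2=3
cmp ecx, 11  (cmp 3,11)
jl L1: taken
after add esi, 11: esi=13+11=24
after add ecx, 2: ecx=3+2=5
cmp ecx, 11  (cmp 5,11)
jl L1: taken
after add esi, 11: esi=24+11=35
after add ecx, 2: ecx=5+2=7
cmp ecx, 11  (cmp 7,11)
jl L1: taken
after add esi, 11: esi=35+11=46
after add ecx, 2: ecx=7+2=9
cmp ecx, 11  (cmp 9,11)
jl L1: taken
after add esi, 11: esi=46+11=57
after add ecx, 2: ecx=9+2=11
cmp ecx, 11  (cmp 11,11)
jl L1: not taken
halt.
Total executed instructions: 24.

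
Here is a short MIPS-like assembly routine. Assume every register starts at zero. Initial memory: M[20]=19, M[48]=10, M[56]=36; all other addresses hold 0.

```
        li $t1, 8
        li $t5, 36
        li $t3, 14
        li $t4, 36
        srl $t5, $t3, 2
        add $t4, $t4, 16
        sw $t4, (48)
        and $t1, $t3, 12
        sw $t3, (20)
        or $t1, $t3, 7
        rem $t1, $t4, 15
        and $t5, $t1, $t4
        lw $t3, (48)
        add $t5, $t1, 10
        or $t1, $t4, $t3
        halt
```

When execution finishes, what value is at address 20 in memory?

li $t1, 8 → $t1=8
li $t5, 36 → $t5=36
li $t3, 14 → $t3=14
li $t4, 36 → $t4=36
srl $t5, $t3, 2 → $t5=14>>2=3
add $t4, $t4, 16 → $t4=36+16=52
sw $t4, (48) → M[48]=52
and $t1, $t3, 12 → $t1=14&12=12
sw $t3, (20) → M[20]=14
or $t1, $t3, 7 → $t1=14|7=15
rem $t1, $t4, 15 → $t1=52%15=7
and $t5, $t1, $t4 → $t5=7&52=4
lw $t3, (48) → $t3=M[48]=52
add $t5, $t1, 10 → $t5=7+10=17
or $t1, $t4, $t3 → $t1=52|52=52
halt.

14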